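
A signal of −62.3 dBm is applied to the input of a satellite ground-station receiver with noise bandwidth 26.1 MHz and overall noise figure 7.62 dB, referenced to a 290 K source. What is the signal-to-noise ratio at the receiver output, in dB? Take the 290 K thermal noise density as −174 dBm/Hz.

Noise floor: N = −174 + 10 log₁₀(B) + NF
10 log₁₀(2.61×10⁷) = 74.17 dB
N = −174 + 74.17 + 7.62 = −92.21 dBm
SNR = P_sig − N = −62.3 − (−92.21) = 29.91 dB → 29.9 dB

29.9 dB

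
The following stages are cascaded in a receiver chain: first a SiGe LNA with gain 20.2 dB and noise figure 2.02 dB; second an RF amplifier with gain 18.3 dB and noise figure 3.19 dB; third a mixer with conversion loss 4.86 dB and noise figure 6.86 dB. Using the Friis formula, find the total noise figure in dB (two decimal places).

Convert to linear (a loss of L dB is a gain of −L dB): F_i = 10^(NF_i/10), G_i = 10^(G_i,dB/10)
  Stage 1: F_1 = 10^(2.02/10) = 1.592, G_1 = 10^(20.2/10) = 104.7
  Stage 2: F_2 = 10^(3.19/10) = 2.084, G_2 = 10^(18.3/10) = 67.61
  Stage 3: F_3 = 10^(6.86/10) = 4.853, G_3 = 10^(−4.86/10) = 0.3266
Friis cascade:
  F = 1.592 + (2.084 − 1)/104.7 + (4.853 − 1)/7079 = 1.603
NF = 10 log₁₀(1.603) = 2.05 dB

2.05 dB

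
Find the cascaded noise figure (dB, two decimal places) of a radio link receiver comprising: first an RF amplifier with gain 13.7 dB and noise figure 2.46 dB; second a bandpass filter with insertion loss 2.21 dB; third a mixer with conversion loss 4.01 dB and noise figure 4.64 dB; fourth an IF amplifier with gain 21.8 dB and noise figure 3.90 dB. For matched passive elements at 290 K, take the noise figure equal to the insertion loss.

Convert to linear (a loss of L dB is a gain of −L dB): F_i = 10^(NF_i/10), G_i = 10^(G_i,dB/10)
  Stage 1: F_1 = 10^(2.46/10) = 1.762, G_1 = 10^(13.7/10) = 23.44
  Stage 2: F_2 = 10^(2.21/10) = 1.663, G_2 = 10^(−2.21/10) = 0.6012
  Stage 3: F_3 = 10^(4.64/10) = 2.911, G_3 = 10^(−4.01/10) = 0.3972
  Stage 4: F_4 = 10^(3.90/10) = 2.455, G_4 = 10^(21.8/10) = 151.4
Friis cascade:
  F = 1.762 + (1.663 − 1)/23.44 + (2.911 − 1)/14.09 + (2.455 − 1)/5.598 = 2.186
NF = 10 log₁₀(2.186) = 3.40 dB

3.40 dB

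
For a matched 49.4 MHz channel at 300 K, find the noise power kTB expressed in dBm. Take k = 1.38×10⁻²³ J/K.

−96.9 dBm

P_n = kTB = 1.38×10⁻²³ × 300 × 4.94×10⁷ = 2.05×10⁻¹³ W
In dBm: 10 log₁₀(2.05×10⁻¹³ / 10⁻³) = −96.9 dBm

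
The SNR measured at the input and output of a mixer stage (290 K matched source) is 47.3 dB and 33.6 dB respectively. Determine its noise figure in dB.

13.7 dB

NF (dB) = SNR_in(dB) − SNR_out(dB) when the source is at T₀
NF = 47.3 − 33.6 = 13.7 dB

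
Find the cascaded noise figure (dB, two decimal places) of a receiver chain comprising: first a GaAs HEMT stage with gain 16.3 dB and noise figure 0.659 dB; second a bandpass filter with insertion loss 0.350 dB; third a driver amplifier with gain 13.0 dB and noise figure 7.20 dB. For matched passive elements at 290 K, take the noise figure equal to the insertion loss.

Convert to linear (a loss of L dB is a gain of −L dB): F_i = 10^(NF_i/10), G_i = 10^(G_i,dB/10)
  Stage 1: F_1 = 10^(0.659/10) = 1.164, G_1 = 10^(16.3/10) = 42.66
  Stage 2: F_2 = 10^(0.350/10) = 1.084, G_2 = 10^(−0.350/10) = 0.9226
  Stage 3: F_3 = 10^(7.20/10) = 5.248, G_3 = 10^(13.0/10) = 19.95
Friis cascade:
  F = 1.164 + (1.084 − 1)/42.66 + (5.248 − 1)/39.36 = 1.274
NF = 10 log₁₀(1.274) = 1.05 dB

1.05 dB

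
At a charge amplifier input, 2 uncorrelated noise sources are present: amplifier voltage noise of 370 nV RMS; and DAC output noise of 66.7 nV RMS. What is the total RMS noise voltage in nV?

376 nV

Uncorrelated sources add in power (mean-square): V_tot = √(ΣV_i²)
V_tot = √[(3.70×10⁻⁷)² + (6.67×10⁻⁸)²] = 3.76×10⁻⁷ V = 376 nV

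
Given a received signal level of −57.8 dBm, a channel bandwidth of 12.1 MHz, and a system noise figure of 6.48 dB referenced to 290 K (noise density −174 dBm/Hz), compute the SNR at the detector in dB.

Noise floor: N = −174 + 10 log₁₀(B) + NF
10 log₁₀(1.21×10⁷) = 70.83 dB
N = −174 + 70.83 + 6.48 = −96.69 dBm
SNR = P_sig − N = −57.8 − (−96.69) = 38.89 dB → 38.9 dB

38.9 dB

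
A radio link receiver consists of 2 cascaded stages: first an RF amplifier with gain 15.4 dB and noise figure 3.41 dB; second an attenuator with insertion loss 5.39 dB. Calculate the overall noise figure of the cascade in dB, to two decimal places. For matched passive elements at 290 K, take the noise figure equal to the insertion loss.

Convert to linear (a loss of L dB is a gain of −L dB): F_i = 10^(NF_i/10), G_i = 10^(G_i,dB/10)
  Stage 1: F_1 = 10^(3.41/10) = 2.193, G_1 = 10^(15.4/10) = 34.67
  Stage 2: F_2 = 10^(5.39/10) = 3.459, G_2 = 10^(−5.39/10) = 0.2891
Friis cascade:
  F = 2.193 + (3.459 − 1)/34.67 = 2.264
NF = 10 log₁₀(2.264) = 3.55 dB

3.55 dB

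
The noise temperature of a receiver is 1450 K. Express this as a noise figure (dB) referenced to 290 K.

7.78 dB

F = 1 + T_e/T₀ = 1 + 1450/290 = 6
NF = 10 log₁₀(6) = 7.78 dB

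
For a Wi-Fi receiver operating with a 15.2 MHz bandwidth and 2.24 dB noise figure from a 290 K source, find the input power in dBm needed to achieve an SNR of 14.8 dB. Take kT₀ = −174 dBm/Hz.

Sensitivity = −174 + 10 log₁₀(B) + NF + SNR_min
= −174 + 71.82 + 2.24 + 14.8
= −85.14 dBm → −85.1 dBm

−85.1 dBm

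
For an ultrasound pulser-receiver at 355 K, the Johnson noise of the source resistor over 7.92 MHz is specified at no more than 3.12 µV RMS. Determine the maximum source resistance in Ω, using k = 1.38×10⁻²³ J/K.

62.7 Ω

Johnson–Nyquist: V_n = √(4kTRB) ⇒ R = V_n² / (4kTB)
4kTB = 4 × 1.38×10⁻²³ × 355 × 7.92×10⁶ = 1.55×10⁻¹³
R = (3.12×10⁻⁶)² / 1.55×10⁻¹³ = 6.27×10¹ Ω = 62.7 Ω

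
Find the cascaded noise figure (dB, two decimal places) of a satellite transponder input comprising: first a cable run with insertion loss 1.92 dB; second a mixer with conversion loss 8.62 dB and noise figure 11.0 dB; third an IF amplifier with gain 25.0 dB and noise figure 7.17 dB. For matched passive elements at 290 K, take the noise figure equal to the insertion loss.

18.28 dB

Convert to linear (a loss of L dB is a gain of −L dB): F_i = 10^(NF_i/10), G_i = 10^(G_i,dB/10)
  Stage 1: F_1 = 10^(1.92/10) = 1.556, G_1 = 10^(−1.92/10) = 0.6427
  Stage 2: F_2 = 10^(11.0/10) = 12.59, G_2 = 10^(−8.62/10) = 0.1374
  Stage 3: F_3 = 10^(7.17/10) = 5.212, G_3 = 10^(25.0/10) = 316.2
Friis cascade:
  F = 1.556 + (12.59 − 1)/0.6427 + (5.212 − 1)/0.08831 = 67.28
NF = 10 log₁₀(67.28) = 18.28 dB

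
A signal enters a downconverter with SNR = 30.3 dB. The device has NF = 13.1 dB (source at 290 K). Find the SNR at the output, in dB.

By definition F = SNR_in/SNR_out, so in dB: SNR_out = SNR_in − NF
SNR_out = 30.3 − 13.1 = 17.2 dB

17.2 dB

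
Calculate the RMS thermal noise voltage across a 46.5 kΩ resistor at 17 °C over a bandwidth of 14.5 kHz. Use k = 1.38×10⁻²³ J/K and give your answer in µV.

T = 17 °C + 273.15 = 290.15 K
V_n = √(4kTRB)
4kTRB = 4 × 1.38×10⁻²³ × 290.15 × 4.65×10⁴ × 1.45×10⁴ = 1.08×10⁻¹¹ V²
V_n = √(1.08×10⁻¹¹) = 3.29×10⁻⁶ V = 3.29 µV

3.29 µV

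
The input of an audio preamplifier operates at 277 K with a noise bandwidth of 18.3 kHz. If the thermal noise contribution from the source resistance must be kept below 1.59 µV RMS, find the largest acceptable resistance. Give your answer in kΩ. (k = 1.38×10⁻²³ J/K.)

9.03 kΩ

Johnson–Nyquist: V_n = √(4kTRB) ⇒ R = V_n² / (4kTB)
4kTB = 4 × 1.38×10⁻²³ × 277 × 1.83×10⁴ = 2.80×10⁻¹⁶
R = (1.59×10⁻⁶)² / 2.80×10⁻¹⁶ = 9.03×10³ Ω = 9.03 kΩ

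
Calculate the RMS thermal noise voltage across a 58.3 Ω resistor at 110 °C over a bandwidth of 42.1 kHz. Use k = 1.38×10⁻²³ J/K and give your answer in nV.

T = 110 °C + 273.15 = 383.15 K
V_n = √(4kTRB)
4kTRB = 4 × 1.38×10⁻²³ × 383.15 × 5.83×10¹ × 4.21×10⁴ = 5.19×10⁻¹⁴ V²
V_n = √(5.19×10⁻¹⁴) = 2.28×10⁻⁷ V = 228 nV

228 nV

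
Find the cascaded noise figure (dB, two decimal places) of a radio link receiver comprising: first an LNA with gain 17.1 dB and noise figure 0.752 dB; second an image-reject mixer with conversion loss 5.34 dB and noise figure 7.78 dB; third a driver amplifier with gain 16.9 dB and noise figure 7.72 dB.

2.08 dB

Convert to linear (a loss of L dB is a gain of −L dB): F_i = 10^(NF_i/10), G_i = 10^(G_i,dB/10)
  Stage 1: F_1 = 10^(0.752/10) = 1.189, G_1 = 10^(17.1/10) = 51.29
  Stage 2: F_2 = 10^(7.78/10) = 5.998, G_2 = 10^(−5.34/10) = 0.2924
  Stage 3: F_3 = 10^(7.72/10) = 5.916, G_3 = 10^(16.9/10) = 48.98
Friis cascade:
  F = 1.189 + (5.998 − 1)/51.29 + (5.916 − 1)/15.00 = 1.614
NF = 10 log₁₀(1.614) = 2.08 dB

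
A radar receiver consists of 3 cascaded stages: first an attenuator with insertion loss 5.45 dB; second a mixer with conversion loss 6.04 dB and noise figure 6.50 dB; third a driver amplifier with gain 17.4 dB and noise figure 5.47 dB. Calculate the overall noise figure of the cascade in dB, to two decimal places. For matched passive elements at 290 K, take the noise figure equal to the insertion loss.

Convert to linear (a loss of L dB is a gain of −L dB): F_i = 10^(NF_i/10), G_i = 10^(G_i,dB/10)
  Stage 1: F_1 = 10^(5.45/10) = 3.508, G_1 = 10^(−5.45/10) = 0.2851
  Stage 2: F_2 = 10^(6.50/10) = 4.467, G_2 = 10^(−6.04/10) = 0.2489
  Stage 3: F_3 = 10^(5.47/10) = 3.524, G_3 = 10^(17.4/10) = 54.95
Friis cascade:
  F = 3.508 + (4.467 − 1)/0.2851 + (3.524 − 1)/0.07096 = 51.23
NF = 10 log₁₀(51.23) = 17.10 dB

17.10 dB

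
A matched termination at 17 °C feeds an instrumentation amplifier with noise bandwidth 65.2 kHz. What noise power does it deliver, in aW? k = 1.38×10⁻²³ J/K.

261 aW

T = 17 °C + 273.15 = 290.15 K
P_n = kTB = 1.38×10⁻²³ × 290.15 × 6.52×10⁴ = 2.61×10⁻¹⁶ W = 261 aW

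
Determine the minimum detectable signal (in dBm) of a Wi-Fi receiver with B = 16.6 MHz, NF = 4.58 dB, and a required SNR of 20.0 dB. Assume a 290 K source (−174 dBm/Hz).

−77.2 dBm

Sensitivity = −174 + 10 log₁₀(B) + NF + SNR_min
= −174 + 72.2 + 4.58 + 20.0
= −77.22 dBm → −77.2 dBm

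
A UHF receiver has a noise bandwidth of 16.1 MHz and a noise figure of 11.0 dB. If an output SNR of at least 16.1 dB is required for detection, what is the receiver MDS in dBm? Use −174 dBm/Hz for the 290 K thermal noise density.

Sensitivity = −174 + 10 log₁₀(B) + NF + SNR_min
= −174 + 72.07 + 11.0 + 16.1
= −74.83 dBm → −74.8 dBm

−74.8 dBm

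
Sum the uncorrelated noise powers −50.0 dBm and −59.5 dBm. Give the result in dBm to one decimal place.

Convert to linear, add, convert back:
P₁ = 1.00×10⁻⁸ W, P₂ = 1.12×10⁻⁹ W
P_tot = 1.11×10⁻⁸ W → 10 log₁₀(P_tot / 10⁻³) = −49.5 dBm

−49.5 dBm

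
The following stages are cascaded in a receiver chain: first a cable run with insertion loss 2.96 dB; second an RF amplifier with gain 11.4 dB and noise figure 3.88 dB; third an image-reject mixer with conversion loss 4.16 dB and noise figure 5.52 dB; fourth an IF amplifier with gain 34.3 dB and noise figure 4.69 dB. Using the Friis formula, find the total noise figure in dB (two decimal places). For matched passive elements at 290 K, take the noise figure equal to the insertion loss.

7.73 dB

Convert to linear (a loss of L dB is a gain of −L dB): F_i = 10^(NF_i/10), G_i = 10^(G_i,dB/10)
  Stage 1: F_1 = 10^(2.96/10) = 1.977, G_1 = 10^(−2.96/10) = 0.5058
  Stage 2: F_2 = 10^(3.88/10) = 2.443, G_2 = 10^(11.4/10) = 13.80
  Stage 3: F_3 = 10^(5.52/10) = 3.565, G_3 = 10^(−4.16/10) = 0.3837
  Stage 4: F_4 = 10^(4.69/10) = 2.944, G_4 = 10^(34.3/10) = 2692
Friis cascade:
  F = 1.977 + (2.443 − 1)/0.5058 + (3.565 − 1)/6.982 + (2.944 − 1)/2.679 = 5.924
NF = 10 log₁₀(5.924) = 7.73 dB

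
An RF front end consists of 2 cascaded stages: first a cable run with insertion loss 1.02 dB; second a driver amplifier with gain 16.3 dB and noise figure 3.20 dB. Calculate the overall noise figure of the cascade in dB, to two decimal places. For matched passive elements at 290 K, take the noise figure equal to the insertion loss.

Convert to linear (a loss of L dB is a gain of −L dB): F_i = 10^(NF_i/10), G_i = 10^(G_i,dB/10)
  Stage 1: F_1 = 10^(1.02/10) = 1.265, G_1 = 10^(−1.02/10) = 0.7907
  Stage 2: F_2 = 10^(3.20/10) = 2.089, G_2 = 10^(16.3/10) = 42.66
Friis cascade:
  F = 1.265 + (2.089 − 1)/0.7907 = 2.642
NF = 10 log₁₀(2.642) = 4.22 dB

4.22 dB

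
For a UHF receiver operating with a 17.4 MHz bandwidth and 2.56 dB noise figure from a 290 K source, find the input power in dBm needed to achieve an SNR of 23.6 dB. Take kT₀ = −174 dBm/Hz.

Sensitivity = −174 + 10 log₁₀(B) + NF + SNR_min
= −174 + 72.41 + 2.56 + 23.6
= −75.43 dBm → −75.4 dBm

−75.4 dBm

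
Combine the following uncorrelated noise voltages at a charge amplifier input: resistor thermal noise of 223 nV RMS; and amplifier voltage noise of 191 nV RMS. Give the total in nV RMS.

294 nV

Uncorrelated sources add in power (mean-square): V_tot = √(ΣV_i²)
V_tot = √[(2.23×10⁻⁷)² + (1.91×10⁻⁷)²] = 2.94×10⁻⁷ V = 294 nV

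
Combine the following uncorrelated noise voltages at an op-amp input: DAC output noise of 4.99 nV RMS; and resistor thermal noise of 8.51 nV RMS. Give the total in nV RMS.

Uncorrelated sources add in power (mean-square): V_tot = √(ΣV_i²)
V_tot = √[(4.99×10⁻⁹)² + (8.51×10⁻⁹)²] = 9.87×10⁻⁹ V = 9.87 nV

9.87 nV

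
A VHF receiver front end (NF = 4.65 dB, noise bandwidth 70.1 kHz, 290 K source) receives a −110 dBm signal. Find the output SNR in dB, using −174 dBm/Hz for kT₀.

10.9 dB

Noise floor: N = −174 + 10 log₁₀(B) + NF
10 log₁₀(7.01×10⁴) = 48.46 dB
N = −174 + 48.46 + 4.65 = −120.89 dBm
SNR = P_sig − N = −110 − (−120.89) = 10.89 dB → 10.9 dB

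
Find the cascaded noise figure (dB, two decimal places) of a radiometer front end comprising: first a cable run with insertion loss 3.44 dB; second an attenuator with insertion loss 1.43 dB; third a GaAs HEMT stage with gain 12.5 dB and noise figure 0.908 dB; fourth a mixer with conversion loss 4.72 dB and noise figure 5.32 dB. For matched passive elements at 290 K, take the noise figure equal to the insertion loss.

6.23 dB

Convert to linear (a loss of L dB is a gain of −L dB): F_i = 10^(NF_i/10), G_i = 10^(G_i,dB/10)
  Stage 1: F_1 = 10^(3.44/10) = 2.208, G_1 = 10^(−3.44/10) = 0.4529
  Stage 2: F_2 = 10^(1.43/10) = 1.390, G_2 = 10^(−1.43/10) = 0.7194
  Stage 3: F_3 = 10^(0.908/10) = 1.233, G_3 = 10^(12.5/10) = 17.78
  Stage 4: F_4 = 10^(5.32/10) = 3.404, G_4 = 10^(−4.72/10) = 0.3373
Friis cascade:
  F = 2.208 + (1.390 − 1)/0.4529 + (1.233 − 1)/0.3258 + (3.404 − 1)/5.794 = 4.198
NF = 10 log₁₀(4.198) = 6.23 dB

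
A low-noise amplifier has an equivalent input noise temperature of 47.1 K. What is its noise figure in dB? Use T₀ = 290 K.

F = 1 + T_e/T₀ = 1 + 47.1/290 = 1.16241
NF = 10 log₁₀(1.16241) = 0.654 dB

0.654 dB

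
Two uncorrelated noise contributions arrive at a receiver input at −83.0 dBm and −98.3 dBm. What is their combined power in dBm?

−82.9 dBm

Convert to linear, add, convert back:
P₁ = 5.01×10⁻¹² W, P₂ = 1.48×10⁻¹³ W
P_tot = 5.16×10⁻¹² W → 10 log₁₀(P_tot / 10⁻³) = −82.9 dBm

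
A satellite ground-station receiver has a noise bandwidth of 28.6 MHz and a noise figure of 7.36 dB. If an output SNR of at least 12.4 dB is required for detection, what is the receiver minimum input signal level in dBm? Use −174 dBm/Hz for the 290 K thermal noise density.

−79.7 dBm

Sensitivity = −174 + 10 log₁₀(B) + NF + SNR_min
= −174 + 74.56 + 7.36 + 12.4
= −79.68 dBm → −79.7 dBm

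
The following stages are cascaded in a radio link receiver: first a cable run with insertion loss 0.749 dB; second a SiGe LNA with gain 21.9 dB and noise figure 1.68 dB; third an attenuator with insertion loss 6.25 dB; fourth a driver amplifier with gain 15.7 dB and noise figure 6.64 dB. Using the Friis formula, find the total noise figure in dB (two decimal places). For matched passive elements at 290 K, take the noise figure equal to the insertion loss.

2.77 dB

Convert to linear (a loss of L dB is a gain of −L dB): F_i = 10^(NF_i/10), G_i = 10^(G_i,dB/10)
  Stage 1: F_1 = 10^(0.749/10) = 1.188, G_1 = 10^(−0.749/10) = 0.8416
  Stage 2: F_2 = 10^(1.68/10) = 1.472, G_2 = 10^(21.9/10) = 154.9
  Stage 3: F_3 = 10^(6.25/10) = 4.217, G_3 = 10^(−6.25/10) = 0.2371
  Stage 4: F_4 = 10^(6.64/10) = 4.613, G_4 = 10^(15.7/10) = 37.15
Friis cascade:
  F = 1.188 + (1.472 − 1)/0.8416 + (4.217 − 1)/130.3 + (4.613 − 1)/30.91 = 1.891
NF = 10 log₁₀(1.891) = 2.77 dB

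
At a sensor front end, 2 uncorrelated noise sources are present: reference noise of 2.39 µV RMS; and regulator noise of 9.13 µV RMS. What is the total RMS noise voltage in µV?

9.44 µV

Uncorrelated sources add in power (mean-square): V_tot = √(ΣV_i²)
V_tot = √[(2.39×10⁻⁶)² + (9.13×10⁻⁶)²] = 9.44×10⁻⁶ V = 9.44 µV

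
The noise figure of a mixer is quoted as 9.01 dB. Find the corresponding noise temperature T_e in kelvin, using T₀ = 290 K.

F = 10^(9.01/10) = 7.96159
T_e = (F − 1)·T₀ = (7.96159 − 1) × 290 = 2019 K

2019 K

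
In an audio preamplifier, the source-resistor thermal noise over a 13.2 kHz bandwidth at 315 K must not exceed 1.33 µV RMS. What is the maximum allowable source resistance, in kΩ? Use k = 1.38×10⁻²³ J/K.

Johnson–Nyquist: V_n = √(4kTRB) ⇒ R = V_n² / (4kTB)
4kTB = 4 × 1.38×10⁻²³ × 315 × 1.32×10⁴ = 2.30×10⁻¹⁶
R = (1.33×10⁻⁶)² / 2.30×10⁻¹⁶ = 7.71×10³ Ω = 7.71 kΩ

7.71 kΩ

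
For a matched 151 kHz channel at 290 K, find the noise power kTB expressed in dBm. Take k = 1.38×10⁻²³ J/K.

P_n = kTB = 1.38×10⁻²³ × 290 × 1.51×10⁵ = 6.04×10⁻¹⁶ W
In dBm: 10 log₁₀(6.04×10⁻¹⁶ / 10⁻³) = −122.2 dBm

−122.2 dBm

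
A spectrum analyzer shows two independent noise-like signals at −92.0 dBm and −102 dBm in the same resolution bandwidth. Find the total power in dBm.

−91.6 dBm

Convert to linear, add, convert back:
P₁ = 6.31×10⁻¹³ W, P₂ = 6.31×10⁻¹⁴ W
P_tot = 6.94×10⁻¹³ W → 10 log₁₀(P_tot / 10⁻³) = −91.6 dBm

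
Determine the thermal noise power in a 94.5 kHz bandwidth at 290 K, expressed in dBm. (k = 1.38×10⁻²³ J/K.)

P_n = kTB = 1.38×10⁻²³ × 290 × 9.45×10⁴ = 3.78×10⁻¹⁶ W
In dBm: 10 log₁₀(3.78×10⁻¹⁶ / 10⁻³) = −124.2 dBm

−124.2 dBm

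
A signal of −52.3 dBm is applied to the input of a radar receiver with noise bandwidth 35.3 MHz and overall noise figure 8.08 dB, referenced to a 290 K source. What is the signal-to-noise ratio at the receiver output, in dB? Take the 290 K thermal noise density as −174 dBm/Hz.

Noise floor: N = −174 + 10 log₁₀(B) + NF
10 log₁₀(3.53×10⁷) = 75.48 dB
N = −174 + 75.48 + 8.08 = −90.44 dBm
SNR = P_sig − N = −52.3 − (−90.44) = 38.14 dB → 38.1 dB

38.1 dB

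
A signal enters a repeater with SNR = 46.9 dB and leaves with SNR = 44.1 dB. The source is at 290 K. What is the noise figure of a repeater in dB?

NF (dB) = SNR_in(dB) − SNR_out(dB) when the source is at T₀
NF = 46.9 − 44.1 = 2.8 dB

2.8 dB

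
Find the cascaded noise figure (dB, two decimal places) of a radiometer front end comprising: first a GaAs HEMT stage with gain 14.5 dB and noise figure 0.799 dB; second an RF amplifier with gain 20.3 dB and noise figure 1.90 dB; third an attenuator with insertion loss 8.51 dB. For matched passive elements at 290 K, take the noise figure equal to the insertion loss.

0.88 dB

Convert to linear (a loss of L dB is a gain of −L dB): F_i = 10^(NF_i/10), G_i = 10^(G_i,dB/10)
  Stage 1: F_1 = 10^(0.799/10) = 1.202, G_1 = 10^(14.5/10) = 28.18
  Stage 2: F_2 = 10^(1.90/10) = 1.549, G_2 = 10^(20.3/10) = 107.2
  Stage 3: F_3 = 10^(8.51/10) = 7.096, G_3 = 10^(−8.51/10) = 0.1409
Friis cascade:
  F = 1.202 + (1.549 − 1)/28.18 + (7.096 − 1)/3020 = 1.223
NF = 10 log₁₀(1.223) = 0.88 dB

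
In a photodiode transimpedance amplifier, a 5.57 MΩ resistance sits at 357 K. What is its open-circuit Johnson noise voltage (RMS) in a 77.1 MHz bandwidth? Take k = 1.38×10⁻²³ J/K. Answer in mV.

2.91 mV

V_n = √(4kTRB)
4kTRB = 4 × 1.38×10⁻²³ × 357 × 5.57×10⁶ × 7.71×10⁷ = 8.46×10⁻⁶ V²
V_n = √(8.46×10⁻⁶) = 2.91×10⁻³ V = 2.91 mV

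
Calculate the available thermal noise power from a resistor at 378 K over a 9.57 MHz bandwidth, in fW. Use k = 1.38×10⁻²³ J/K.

P_n = kTB = 1.38×10⁻²³ × 378 × 9.57×10⁶ = 4.99×10⁻¹⁴ W = 49.9 fW

49.9 fW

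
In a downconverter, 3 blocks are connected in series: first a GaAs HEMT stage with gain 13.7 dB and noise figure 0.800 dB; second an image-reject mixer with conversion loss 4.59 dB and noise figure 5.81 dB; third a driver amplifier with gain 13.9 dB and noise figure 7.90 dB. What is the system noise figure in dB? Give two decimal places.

2.91 dB

Convert to linear (a loss of L dB is a gain of −L dB): F_i = 10^(NF_i/10), G_i = 10^(G_i,dB/10)
  Stage 1: F_1 = 10^(0.800/10) = 1.202, G_1 = 10^(13.7/10) = 23.44
  Stage 2: F_2 = 10^(5.81/10) = 3.811, G_2 = 10^(−4.59/10) = 0.3475
  Stage 3: F_3 = 10^(7.90/10) = 6.166, G_3 = 10^(13.9/10) = 24.55
Friis cascade:
  F = 1.202 + (3.811 − 1)/23.44 + (6.166 − 1)/8.147 = 1.956
NF = 10 log₁₀(1.956) = 2.91 dB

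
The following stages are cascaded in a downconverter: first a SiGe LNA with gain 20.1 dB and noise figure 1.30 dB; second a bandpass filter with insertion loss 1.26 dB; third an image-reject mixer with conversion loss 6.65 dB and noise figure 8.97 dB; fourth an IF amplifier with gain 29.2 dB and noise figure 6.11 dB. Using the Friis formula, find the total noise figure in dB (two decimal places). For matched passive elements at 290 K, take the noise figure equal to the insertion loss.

2.12 dB

Convert to linear (a loss of L dB is a gain of −L dB): F_i = 10^(NF_i/10), G_i = 10^(G_i,dB/10)
  Stage 1: F_1 = 10^(1.30/10) = 1.349, G_1 = 10^(20.1/10) = 102.3
  Stage 2: F_2 = 10^(1.26/10) = 1.337, G_2 = 10^(−1.26/10) = 0.7482
  Stage 3: F_3 = 10^(8.97/10) = 7.889, G_3 = 10^(−6.65/10) = 0.2163
  Stage 4: F_4 = 10^(6.11/10) = 4.083, G_4 = 10^(29.2/10) = 831.8
Friis cascade:
  F = 1.349 + (1.337 − 1)/102.3 + (7.889 − 1)/76.56 + (4.083 − 1)/16.56 = 1.628
NF = 10 log₁₀(1.628) = 2.12 dB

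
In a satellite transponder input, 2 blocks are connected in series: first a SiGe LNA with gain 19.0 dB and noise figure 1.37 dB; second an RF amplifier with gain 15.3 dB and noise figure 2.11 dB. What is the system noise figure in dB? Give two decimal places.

1.39 dB

Convert to linear (a loss of L dB is a gain of −L dB): F_i = 10^(NF_i/10), G_i = 10^(G_i,dB/10)
  Stage 1: F_1 = 10^(1.37/10) = 1.371, G_1 = 10^(19.0/10) = 79.43
  Stage 2: F_2 = 10^(2.11/10) = 1.626, G_2 = 10^(15.3/10) = 33.88
Friis cascade:
  F = 1.371 + (1.626 − 1)/79.43 = 1.379
NF = 10 log₁₀(1.379) = 1.39 dB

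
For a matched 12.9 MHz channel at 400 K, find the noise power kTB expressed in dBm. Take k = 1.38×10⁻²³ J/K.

P_n = kTB = 1.38×10⁻²³ × 400 × 1.29×10⁷ = 7.12×10⁻¹⁴ W
In dBm: 10 log₁₀(7.12×10⁻¹⁴ / 10⁻³) = −101.5 dBm

−101.5 dBm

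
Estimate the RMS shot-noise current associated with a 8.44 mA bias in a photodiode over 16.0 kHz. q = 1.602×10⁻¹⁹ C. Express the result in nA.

6.58 nA

I_n = √(2qI·B)
2qI·B = 2 × 1.602×10⁻¹⁹ × 8.44×10⁻³ × 1.60×10⁴ = 4.33×10⁻¹⁷ A²
I_n = √(4.33×10⁻¹⁷) = 6.58×10⁻⁹ A = 6.58 nA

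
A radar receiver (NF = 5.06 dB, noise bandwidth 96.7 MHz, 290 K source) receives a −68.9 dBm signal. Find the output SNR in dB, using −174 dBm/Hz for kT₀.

Noise floor: N = −174 + 10 log₁₀(B) + NF
10 log₁₀(9.67×10⁷) = 79.85 dB
N = −174 + 79.85 + 5.06 = −89.09 dBm
SNR = P_sig − N = −68.9 − (−89.09) = 20.19 dB → 20.2 dB

20.2 dB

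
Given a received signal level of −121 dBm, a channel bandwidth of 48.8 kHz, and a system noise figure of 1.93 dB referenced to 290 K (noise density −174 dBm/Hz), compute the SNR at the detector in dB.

4.2 dB

Noise floor: N = −174 + 10 log₁₀(B) + NF
10 log₁₀(4.88×10⁴) = 46.88 dB
N = −174 + 46.88 + 1.93 = −125.19 dBm
SNR = P_sig − N = −121 − (−125.19) = 4.19 dB → 4.2 dB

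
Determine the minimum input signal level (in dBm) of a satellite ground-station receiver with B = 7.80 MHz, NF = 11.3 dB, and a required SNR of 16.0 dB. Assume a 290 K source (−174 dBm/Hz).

−77.8 dBm

Sensitivity = −174 + 10 log₁₀(B) + NF + SNR_min
= −174 + 68.92 + 11.3 + 16.0
= −77.78 dBm → −77.8 dBm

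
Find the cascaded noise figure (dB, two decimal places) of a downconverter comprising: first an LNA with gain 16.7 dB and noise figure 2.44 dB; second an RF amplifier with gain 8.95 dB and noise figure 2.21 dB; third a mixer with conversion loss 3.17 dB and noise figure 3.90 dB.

Convert to linear (a loss of L dB is a gain of −L dB): F_i = 10^(NF_i/10), G_i = 10^(G_i,dB/10)
  Stage 1: F_1 = 10^(2.44/10) = 1.754, G_1 = 10^(16.7/10) = 46.77
  Stage 2: F_2 = 10^(2.21/10) = 1.663, G_2 = 10^(8.95/10) = 7.852
  Stage 3: F_3 = 10^(3.90/10) = 2.455, G_3 = 10^(−3.17/10) = 0.4819
Friis cascade:
  F = 1.754 + (1.663 − 1)/46.77 + (2.455 − 1)/367.3 = 1.772
NF = 10 log₁₀(1.772) = 2.48 dB

2.48 dB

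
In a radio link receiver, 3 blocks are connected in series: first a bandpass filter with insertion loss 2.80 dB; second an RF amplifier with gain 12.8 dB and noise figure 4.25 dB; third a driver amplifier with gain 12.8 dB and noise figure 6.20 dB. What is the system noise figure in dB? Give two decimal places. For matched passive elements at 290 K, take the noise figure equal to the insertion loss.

Convert to linear (a loss of L dB is a gain of −L dB): F_i = 10^(NF_i/10), G_i = 10^(G_i,dB/10)
  Stage 1: F_1 = 10^(2.80/10) = 1.905, G_1 = 10^(−2.80/10) = 0.5248
  Stage 2: F_2 = 10^(4.25/10) = 2.661, G_2 = 10^(12.8/10) = 19.05
  Stage 3: F_3 = 10^(6.20/10) = 4.169, G_3 = 10^(12.8/10) = 19.05
Friis cascade:
  F = 1.905 + (2.661 − 1)/0.5248 + (4.169 − 1)/10.00 = 5.387
NF = 10 log₁₀(5.387) = 7.31 dB

7.31 dB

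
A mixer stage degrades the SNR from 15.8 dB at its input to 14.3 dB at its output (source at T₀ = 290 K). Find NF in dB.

NF (dB) = SNR_in(dB) − SNR_out(dB) when the source is at T₀
NF = 15.8 − 14.3 = 1.5 dB

1.5 dB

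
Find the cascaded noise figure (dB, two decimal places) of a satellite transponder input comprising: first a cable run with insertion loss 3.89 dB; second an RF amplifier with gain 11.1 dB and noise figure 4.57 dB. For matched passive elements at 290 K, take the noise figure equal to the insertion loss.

Convert to linear (a loss of L dB is a gain of −L dB): F_i = 10^(NF_i/10), G_i = 10^(G_i,dB/10)
  Stage 1: F_1 = 10^(3.89/10) = 2.449, G_1 = 10^(−3.89/10) = 0.4083
  Stage 2: F_2 = 10^(4.57/10) = 2.864, G_2 = 10^(11.1/10) = 12.88
Friis cascade:
  F = 2.449 + (2.864 − 1)/0.4083 = 7.015
NF = 10 log₁₀(7.015) = 8.46 dB

8.46 dB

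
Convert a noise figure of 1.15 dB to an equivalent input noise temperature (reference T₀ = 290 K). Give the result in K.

F = 10^(1.15/10) = 1.30317
T_e = (F − 1)·T₀ = (1.30317 − 1) × 290 = 87.9 K

87.9 K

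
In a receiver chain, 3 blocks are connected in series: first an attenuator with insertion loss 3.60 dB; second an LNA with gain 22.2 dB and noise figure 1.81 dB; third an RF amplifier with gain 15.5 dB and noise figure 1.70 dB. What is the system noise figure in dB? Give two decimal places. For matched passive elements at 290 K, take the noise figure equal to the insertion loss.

5.42 dB

Convert to linear (a loss of L dB is a gain of −L dB): F_i = 10^(NF_i/10), G_i = 10^(G_i,dB/10)
  Stage 1: F_1 = 10^(3.60/10) = 2.291, G_1 = 10^(−3.60/10) = 0.4365
  Stage 2: F_2 = 10^(1.81/10) = 1.517, G_2 = 10^(22.2/10) = 166.0
  Stage 3: F_3 = 10^(1.70/10) = 1.479, G_3 = 10^(15.5/10) = 35.48
Friis cascade:
  F = 2.291 + (1.517 − 1)/0.4365 + (1.479 − 1)/72.44 = 3.482
NF = 10 log₁₀(3.482) = 5.42 dB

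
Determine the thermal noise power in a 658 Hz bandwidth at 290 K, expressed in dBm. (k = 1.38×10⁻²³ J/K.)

−145.8 dBm

P_n = kTB = 1.38×10⁻²³ × 290 × 6.58×10² = 2.63×10⁻¹⁸ W
In dBm: 10 log₁₀(2.63×10⁻¹⁸ / 10⁻³) = −145.8 dBm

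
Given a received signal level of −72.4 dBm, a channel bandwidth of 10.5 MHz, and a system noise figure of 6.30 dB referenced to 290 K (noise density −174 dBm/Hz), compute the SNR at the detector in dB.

25.1 dB

Noise floor: N = −174 + 10 log₁₀(B) + NF
10 log₁₀(1.05×10⁷) = 70.21 dB
N = −174 + 70.21 + 6.30 = −97.49 dBm
SNR = P_sig − N = −72.4 − (−97.49) = 25.09 dB → 25.1 dB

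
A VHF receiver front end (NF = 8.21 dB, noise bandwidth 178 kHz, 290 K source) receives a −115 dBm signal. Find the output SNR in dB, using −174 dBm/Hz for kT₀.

−1.7 dB

Noise floor: N = −174 + 10 log₁₀(B) + NF
10 log₁₀(1.78×10⁵) = 52.5 dB
N = −174 + 52.5 + 8.21 = −113.29 dBm
SNR = P_sig − N = −115 − (−113.29) = −1.71 dB → −1.7 dB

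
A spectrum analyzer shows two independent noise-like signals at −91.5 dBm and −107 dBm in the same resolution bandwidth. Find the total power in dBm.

Convert to linear, add, convert back:
P₁ = 7.08×10⁻¹³ W, P₂ = 2.00×10⁻¹⁴ W
P_tot = 7.28×10⁻¹³ W → 10 log₁₀(P_tot / 10⁻³) = −91.4 dBm

−91.4 dBm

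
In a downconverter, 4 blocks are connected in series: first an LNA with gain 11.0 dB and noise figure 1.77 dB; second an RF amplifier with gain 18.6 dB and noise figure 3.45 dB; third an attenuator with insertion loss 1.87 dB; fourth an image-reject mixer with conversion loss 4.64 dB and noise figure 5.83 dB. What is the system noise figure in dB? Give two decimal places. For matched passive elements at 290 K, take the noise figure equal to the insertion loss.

Convert to linear (a loss of L dB is a gain of −L dB): F_i = 10^(NF_i/10), G_i = 10^(G_i,dB/10)
  Stage 1: F_1 = 10^(1.77/10) = 1.503, G_1 = 10^(11.0/10) = 12.59
  Stage 2: F_2 = 10^(3.45/10) = 2.213, G_2 = 10^(18.6/10) = 72.44
  Stage 3: F_3 = 10^(1.87/10) = 1.538, G_3 = 10^(−1.87/10) = 0.6501
  Stage 4: F_4 = 10^(5.83/10) = 3.828, G_4 = 10^(−4.64/10) = 0.3436
Friis cascade:
  F = 1.503 + (2.213 − 1)/12.59 + (1.538 − 1)/912.0 + (3.828 − 1)/592.9 = 1.605
NF = 10 log₁₀(1.605) = 2.05 dB

2.05 dB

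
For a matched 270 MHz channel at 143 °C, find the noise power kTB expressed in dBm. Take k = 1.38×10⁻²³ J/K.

−88.1 dBm

T = 143 °C + 273.15 = 416.15 K
P_n = kTB = 1.38×10⁻²³ × 416.15 × 2.70×10⁸ = 1.55×10⁻¹² W
In dBm: 10 log₁₀(1.55×10⁻¹² / 10⁻³) = −88.1 dBm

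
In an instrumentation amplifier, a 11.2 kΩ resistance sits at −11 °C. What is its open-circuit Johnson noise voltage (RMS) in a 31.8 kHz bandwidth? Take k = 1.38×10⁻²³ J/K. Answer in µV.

2.27 µV

T = −11 °C + 273.15 = 262.15 K
V_n = √(4kTRB)
4kTRB = 4 × 1.38×10⁻²³ × 262.15 × 1.12×10⁴ × 3.18×10⁴ = 5.15×10⁻¹² V²
V_n = √(5.15×10⁻¹²) = 2.27×10⁻⁶ V = 2.27 µV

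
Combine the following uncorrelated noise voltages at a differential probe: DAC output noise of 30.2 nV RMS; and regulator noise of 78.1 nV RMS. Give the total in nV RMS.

Uncorrelated sources add in power (mean-square): V_tot = √(ΣV_i²)
V_tot = √[(3.02×10⁻⁸)² + (7.81×10⁻⁸)²] = 8.37×10⁻⁸ V = 83.7 nV

83.7 nV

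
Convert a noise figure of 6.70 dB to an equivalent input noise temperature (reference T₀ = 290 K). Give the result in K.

F = 10^(6.70/10) = 4.67735
T_e = (F − 1)·T₀ = (4.67735 − 1) × 290 = 1066 K

1066 K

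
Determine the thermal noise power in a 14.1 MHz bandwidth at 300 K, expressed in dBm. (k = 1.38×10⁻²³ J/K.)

−102.3 dBm

P_n = kTB = 1.38×10⁻²³ × 300 × 1.41×10⁷ = 5.84×10⁻¹⁴ W
In dBm: 10 log₁₀(5.84×10⁻¹⁴ / 10⁻³) = −102.3 dBm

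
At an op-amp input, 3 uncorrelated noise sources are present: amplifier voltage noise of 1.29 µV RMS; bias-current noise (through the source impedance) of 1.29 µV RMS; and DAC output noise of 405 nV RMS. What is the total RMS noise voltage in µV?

Uncorrelated sources add in power (mean-square): V_tot = √(ΣV_i²)
V_tot = √[(1.29×10⁻⁶)² + (1.29×10⁻⁶)² + (4.05×10⁻⁷)²] = 1.87×10⁻⁶ V = 1.87 µV

1.87 µV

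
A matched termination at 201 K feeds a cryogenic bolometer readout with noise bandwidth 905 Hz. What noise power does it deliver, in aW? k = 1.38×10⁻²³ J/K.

P_n = kTB = 1.38×10⁻²³ × 201 × 9.05×10² = 2.51×10⁻¹⁸ W = 2.51 aW

2.51 aW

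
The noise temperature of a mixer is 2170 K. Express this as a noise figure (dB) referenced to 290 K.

F = 1 + T_e/T₀ = 1 + 2170/290 = 8.48276
NF = 10 log₁₀(8.48276) = 9.29 dB

9.29 dB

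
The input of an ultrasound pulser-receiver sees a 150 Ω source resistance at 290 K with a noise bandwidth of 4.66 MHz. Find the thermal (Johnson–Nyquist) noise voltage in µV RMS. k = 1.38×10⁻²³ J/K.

3.35 µV

V_n = √(4kTRB)
4kTRB = 4 × 1.38×10⁻²³ × 290 × 1.50×10² × 4.66×10⁶ = 1.12×10⁻¹¹ V²
V_n = √(1.12×10⁻¹¹) = 3.35×10⁻⁶ V = 3.35 µV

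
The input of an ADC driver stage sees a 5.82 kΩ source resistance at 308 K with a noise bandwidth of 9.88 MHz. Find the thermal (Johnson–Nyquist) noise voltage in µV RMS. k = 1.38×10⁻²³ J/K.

V_n = √(4kTRB)
4kTRB = 4 × 1.38×10⁻²³ × 308 × 5.82×10³ × 9.88×10⁶ = 9.78×10⁻¹⁰ V²
V_n = √(9.78×10⁻¹⁰) = 3.13×10⁻⁵ V = 31.3 µV

31.3 µV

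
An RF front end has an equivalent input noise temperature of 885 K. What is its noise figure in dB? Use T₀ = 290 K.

F = 1 + T_e/T₀ = 1 + 885/290 = 4.05172
NF = 10 log₁₀(4.05172) = 6.08 dB

6.08 dB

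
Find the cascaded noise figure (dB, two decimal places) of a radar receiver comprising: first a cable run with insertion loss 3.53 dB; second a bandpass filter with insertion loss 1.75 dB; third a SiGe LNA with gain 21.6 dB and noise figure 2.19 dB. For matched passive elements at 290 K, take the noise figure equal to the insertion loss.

7.47 dB

Convert to linear (a loss of L dB is a gain of −L dB): F_i = 10^(NF_i/10), G_i = 10^(G_i,dB/10)
  Stage 1: F_1 = 10^(3.53/10) = 2.254, G_1 = 10^(−3.53/10) = 0.4436
  Stage 2: F_2 = 10^(1.75/10) = 1.496, G_2 = 10^(−1.75/10) = 0.6683
  Stage 3: F_3 = 10^(2.19/10) = 1.656, G_3 = 10^(21.6/10) = 144.5
Friis cascade:
  F = 2.254 + (1.496 − 1)/0.4436 + (1.656 − 1)/0.2965 = 5.585
NF = 10 log₁₀(5.585) = 7.47 dB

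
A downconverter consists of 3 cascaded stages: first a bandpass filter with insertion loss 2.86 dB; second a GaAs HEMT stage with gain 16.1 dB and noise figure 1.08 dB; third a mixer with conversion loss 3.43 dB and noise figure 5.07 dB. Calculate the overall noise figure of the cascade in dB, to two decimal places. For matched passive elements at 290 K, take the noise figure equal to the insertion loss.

Convert to linear (a loss of L dB is a gain of −L dB): F_i = 10^(NF_i/10), G_i = 10^(G_i,dB/10)
  Stage 1: F_1 = 10^(2.86/10) = 1.932, G_1 = 10^(−2.86/10) = 0.5176
  Stage 2: F_2 = 10^(1.08/10) = 1.282, G_2 = 10^(16.1/10) = 40.74
  Stage 3: F_3 = 10^(5.07/10) = 3.214, G_3 = 10^(−3.43/10) = 0.4539
Friis cascade:
  F = 1.932 + (1.282 − 1)/0.5176 + (3.214 − 1)/21.09 = 2.582
NF = 10 log₁₀(2.582) = 4.12 dB

4.12 dB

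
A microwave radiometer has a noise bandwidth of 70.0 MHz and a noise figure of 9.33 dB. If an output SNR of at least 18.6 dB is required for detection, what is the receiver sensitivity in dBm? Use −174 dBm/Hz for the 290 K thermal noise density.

−67.6 dBm

Sensitivity = −174 + 10 log₁₀(B) + NF + SNR_min
= −174 + 78.45 + 9.33 + 18.6
= −67.62 dBm → −67.6 dBm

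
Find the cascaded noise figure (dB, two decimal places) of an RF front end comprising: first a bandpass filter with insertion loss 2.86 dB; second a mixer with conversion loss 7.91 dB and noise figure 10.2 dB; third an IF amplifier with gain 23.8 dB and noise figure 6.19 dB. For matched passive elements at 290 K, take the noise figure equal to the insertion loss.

17.63 dB

Convert to linear (a loss of L dB is a gain of −L dB): F_i = 10^(NF_i/10), G_i = 10^(G_i,dB/10)
  Stage 1: F_1 = 10^(2.86/10) = 1.932, G_1 = 10^(−2.86/10) = 0.5176
  Stage 2: F_2 = 10^(10.2/10) = 10.47, G_2 = 10^(−7.91/10) = 0.1618
  Stage 3: F_3 = 10^(6.19/10) = 4.159, G_3 = 10^(23.8/10) = 239.9
Friis cascade:
  F = 1.932 + (10.47 − 1)/0.5176 + (4.159 − 1)/0.08375 = 57.95
NF = 10 log₁₀(57.95) = 17.63 dB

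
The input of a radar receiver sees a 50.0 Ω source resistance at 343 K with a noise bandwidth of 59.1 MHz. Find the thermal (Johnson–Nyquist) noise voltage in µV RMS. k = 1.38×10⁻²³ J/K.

V_n = √(4kTRB)
4kTRB = 4 × 1.38×10⁻²³ × 343 × 5.00×10¹ × 5.91×10⁷ = 5.59×10⁻¹¹ V²
V_n = √(5.59×10⁻¹¹) = 7.48×10⁻⁶ V = 7.48 µV

7.48 µV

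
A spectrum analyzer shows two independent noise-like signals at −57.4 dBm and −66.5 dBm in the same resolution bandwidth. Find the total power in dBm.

Convert to linear, add, convert back:
P₁ = 1.82×10⁻⁹ W, P₂ = 2.24×10⁻¹⁰ W
P_tot = 2.04×10⁻⁹ W → 10 log₁₀(P_tot / 10⁻³) = −56.9 dBm

−56.9 dBm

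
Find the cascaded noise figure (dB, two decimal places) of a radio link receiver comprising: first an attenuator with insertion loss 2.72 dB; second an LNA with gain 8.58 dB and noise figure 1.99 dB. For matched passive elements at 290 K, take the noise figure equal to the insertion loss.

4.71 dB

Convert to linear (a loss of L dB is a gain of −L dB): F_i = 10^(NF_i/10), G_i = 10^(G_i,dB/10)
  Stage 1: F_1 = 10^(2.72/10) = 1.871, G_1 = 10^(−2.72/10) = 0.5346
  Stage 2: F_2 = 10^(1.99/10) = 1.581, G_2 = 10^(8.58/10) = 7.211
Friis cascade:
  F = 1.871 + (1.581 − 1)/0.5346 = 2.958
NF = 10 log₁₀(2.958) = 4.71 dB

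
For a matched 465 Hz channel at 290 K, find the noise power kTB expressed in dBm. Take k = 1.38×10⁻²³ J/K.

−147.3 dBm

P_n = kTB = 1.38×10⁻²³ × 290 × 4.65×10² = 1.86×10⁻¹⁸ W
In dBm: 10 log₁₀(1.86×10⁻¹⁸ / 10⁻³) = −147.3 dBm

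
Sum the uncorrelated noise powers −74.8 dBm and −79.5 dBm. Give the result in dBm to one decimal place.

−73.5 dBm

Convert to linear, add, convert back:
P₁ = 3.31×10⁻¹¹ W, P₂ = 1.12×10⁻¹¹ W
P_tot = 4.43×10⁻¹¹ W → 10 log₁₀(P_tot / 10⁻³) = −73.5 dBm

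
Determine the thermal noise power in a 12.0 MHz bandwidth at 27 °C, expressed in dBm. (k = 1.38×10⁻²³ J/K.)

T = 27 °C + 273.15 = 300.15 K
P_n = kTB = 1.38×10⁻²³ × 300.15 × 1.20×10⁷ = 4.97×10⁻¹⁴ W
In dBm: 10 log₁₀(4.97×10⁻¹⁴ / 10⁻³) = −103.0 dBm

−103.0 dBm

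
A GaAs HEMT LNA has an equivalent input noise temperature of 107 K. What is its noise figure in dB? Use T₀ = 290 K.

F = 1 + T_e/T₀ = 1 + 107/290 = 1.36897
NF = 10 log₁₀(1.36897) = 1.36 dB

1.36 dB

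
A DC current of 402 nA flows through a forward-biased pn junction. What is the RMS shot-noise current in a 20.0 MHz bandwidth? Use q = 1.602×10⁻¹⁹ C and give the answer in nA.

I_n = √(2qI·B)
2qI·B = 2 × 1.602×10⁻¹⁹ × 4.02×10⁻⁷ × 2.00×10⁷ = 2.58×10⁻¹⁸ A²
I_n = √(2.58×10⁻¹⁸) = 1.60×10⁻⁹ A = 1.60 nA

1.60 nA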